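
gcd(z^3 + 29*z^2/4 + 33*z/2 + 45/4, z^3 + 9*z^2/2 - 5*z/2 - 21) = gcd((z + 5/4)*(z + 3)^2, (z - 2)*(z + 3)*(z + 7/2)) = z + 3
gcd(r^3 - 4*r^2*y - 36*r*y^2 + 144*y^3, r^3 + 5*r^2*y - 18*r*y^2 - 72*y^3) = -r^2 - 2*r*y + 24*y^2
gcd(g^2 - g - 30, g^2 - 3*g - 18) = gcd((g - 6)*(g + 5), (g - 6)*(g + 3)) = g - 6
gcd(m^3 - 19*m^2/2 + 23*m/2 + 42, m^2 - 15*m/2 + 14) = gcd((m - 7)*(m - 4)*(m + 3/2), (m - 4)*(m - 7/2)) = m - 4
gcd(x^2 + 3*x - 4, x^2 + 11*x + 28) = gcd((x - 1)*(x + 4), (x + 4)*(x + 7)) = x + 4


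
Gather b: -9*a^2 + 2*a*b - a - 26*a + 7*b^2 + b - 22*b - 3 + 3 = -9*a^2 - 27*a + 7*b^2 + b*(2*a - 21)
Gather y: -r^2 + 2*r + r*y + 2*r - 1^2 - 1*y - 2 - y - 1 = -r^2 + 4*r + y*(r - 2) - 4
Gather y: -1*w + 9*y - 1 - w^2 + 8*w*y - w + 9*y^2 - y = -w^2 - 2*w + 9*y^2 + y*(8*w + 8) - 1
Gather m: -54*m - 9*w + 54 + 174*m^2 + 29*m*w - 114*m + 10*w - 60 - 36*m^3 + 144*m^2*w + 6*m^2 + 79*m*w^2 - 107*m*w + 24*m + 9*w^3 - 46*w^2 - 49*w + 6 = -36*m^3 + m^2*(144*w + 180) + m*(79*w^2 - 78*w - 144) + 9*w^3 - 46*w^2 - 48*w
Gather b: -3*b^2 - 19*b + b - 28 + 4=-3*b^2 - 18*b - 24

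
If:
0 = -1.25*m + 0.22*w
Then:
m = 0.176*w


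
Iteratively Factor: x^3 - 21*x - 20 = (x + 1)*(x^2 - x - 20) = (x - 5)*(x + 1)*(x + 4)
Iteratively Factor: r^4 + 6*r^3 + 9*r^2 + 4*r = (r + 4)*(r^3 + 2*r^2 + r) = (r + 1)*(r + 4)*(r^2 + r) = (r + 1)^2*(r + 4)*(r)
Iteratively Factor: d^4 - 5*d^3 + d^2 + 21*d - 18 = (d - 3)*(d^3 - 2*d^2 - 5*d + 6) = (d - 3)*(d + 2)*(d^2 - 4*d + 3) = (d - 3)^2*(d + 2)*(d - 1)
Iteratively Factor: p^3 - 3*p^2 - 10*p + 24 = (p + 3)*(p^2 - 6*p + 8) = (p - 2)*(p + 3)*(p - 4)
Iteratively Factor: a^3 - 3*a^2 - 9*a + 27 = (a + 3)*(a^2 - 6*a + 9) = (a - 3)*(a + 3)*(a - 3)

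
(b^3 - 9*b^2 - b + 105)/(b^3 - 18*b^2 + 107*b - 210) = (b + 3)/(b - 6)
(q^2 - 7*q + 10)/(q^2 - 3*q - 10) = (q - 2)/(q + 2)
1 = 1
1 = 1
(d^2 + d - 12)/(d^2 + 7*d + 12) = (d - 3)/(d + 3)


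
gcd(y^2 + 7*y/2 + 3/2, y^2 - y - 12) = y + 3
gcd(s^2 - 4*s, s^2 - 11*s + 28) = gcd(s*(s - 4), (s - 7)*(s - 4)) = s - 4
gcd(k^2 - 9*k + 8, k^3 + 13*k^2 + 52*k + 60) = 1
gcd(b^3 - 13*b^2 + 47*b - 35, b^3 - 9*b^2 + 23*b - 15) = b^2 - 6*b + 5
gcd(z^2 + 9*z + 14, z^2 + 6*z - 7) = z + 7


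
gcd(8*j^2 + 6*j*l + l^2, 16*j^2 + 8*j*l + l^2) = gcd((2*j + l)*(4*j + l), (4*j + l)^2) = 4*j + l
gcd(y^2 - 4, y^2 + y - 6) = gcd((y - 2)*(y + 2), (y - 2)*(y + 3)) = y - 2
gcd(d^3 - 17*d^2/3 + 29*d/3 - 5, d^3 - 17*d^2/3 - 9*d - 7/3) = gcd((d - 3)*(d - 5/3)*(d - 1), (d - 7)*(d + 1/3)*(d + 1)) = 1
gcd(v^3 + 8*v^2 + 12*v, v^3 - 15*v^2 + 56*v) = v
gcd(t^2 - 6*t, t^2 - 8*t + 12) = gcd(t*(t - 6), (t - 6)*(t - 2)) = t - 6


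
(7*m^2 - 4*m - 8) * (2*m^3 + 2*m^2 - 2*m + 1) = 14*m^5 + 6*m^4 - 38*m^3 - m^2 + 12*m - 8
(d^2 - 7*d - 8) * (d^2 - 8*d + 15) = d^4 - 15*d^3 + 63*d^2 - 41*d - 120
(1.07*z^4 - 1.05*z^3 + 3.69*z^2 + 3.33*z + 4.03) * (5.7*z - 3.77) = 6.099*z^5 - 10.0189*z^4 + 24.9915*z^3 + 5.0697*z^2 + 10.4169*z - 15.1931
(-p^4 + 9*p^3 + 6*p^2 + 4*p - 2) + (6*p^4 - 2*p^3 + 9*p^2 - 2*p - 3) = 5*p^4 + 7*p^3 + 15*p^2 + 2*p - 5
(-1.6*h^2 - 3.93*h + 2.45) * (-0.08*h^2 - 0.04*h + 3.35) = 0.128*h^4 + 0.3784*h^3 - 5.3988*h^2 - 13.2635*h + 8.2075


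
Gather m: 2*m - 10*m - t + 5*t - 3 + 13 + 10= -8*m + 4*t + 20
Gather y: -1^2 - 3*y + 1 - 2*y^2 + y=-2*y^2 - 2*y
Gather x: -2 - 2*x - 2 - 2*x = -4*x - 4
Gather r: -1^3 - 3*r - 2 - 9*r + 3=-12*r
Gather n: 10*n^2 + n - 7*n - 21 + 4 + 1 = 10*n^2 - 6*n - 16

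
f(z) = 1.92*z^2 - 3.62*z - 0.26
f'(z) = 3.84*z - 3.62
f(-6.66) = 109.01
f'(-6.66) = -29.19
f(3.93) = 15.17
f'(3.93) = 11.47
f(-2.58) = 21.86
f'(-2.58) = -13.53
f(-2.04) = 15.12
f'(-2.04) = -11.45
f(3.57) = 11.29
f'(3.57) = 10.09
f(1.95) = -0.02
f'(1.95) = 3.87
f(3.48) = 10.39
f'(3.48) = 9.74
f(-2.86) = 25.80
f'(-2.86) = -14.60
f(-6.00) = 90.58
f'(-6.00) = -26.66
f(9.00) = 122.68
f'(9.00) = 30.94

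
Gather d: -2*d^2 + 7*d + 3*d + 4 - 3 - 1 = -2*d^2 + 10*d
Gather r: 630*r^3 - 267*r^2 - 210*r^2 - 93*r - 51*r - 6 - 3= 630*r^3 - 477*r^2 - 144*r - 9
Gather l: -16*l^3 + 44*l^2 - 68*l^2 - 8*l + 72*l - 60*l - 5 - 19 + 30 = -16*l^3 - 24*l^2 + 4*l + 6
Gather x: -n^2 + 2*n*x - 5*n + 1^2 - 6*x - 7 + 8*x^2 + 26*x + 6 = -n^2 - 5*n + 8*x^2 + x*(2*n + 20)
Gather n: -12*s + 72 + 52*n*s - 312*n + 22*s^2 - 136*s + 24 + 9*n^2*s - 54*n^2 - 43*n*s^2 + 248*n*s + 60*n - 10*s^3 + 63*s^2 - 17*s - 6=n^2*(9*s - 54) + n*(-43*s^2 + 300*s - 252) - 10*s^3 + 85*s^2 - 165*s + 90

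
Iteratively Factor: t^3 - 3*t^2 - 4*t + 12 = (t + 2)*(t^2 - 5*t + 6) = (t - 3)*(t + 2)*(t - 2)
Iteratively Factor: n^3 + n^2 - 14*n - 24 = (n + 3)*(n^2 - 2*n - 8) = (n - 4)*(n + 3)*(n + 2)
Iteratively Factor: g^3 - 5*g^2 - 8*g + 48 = (g - 4)*(g^2 - g - 12) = (g - 4)*(g + 3)*(g - 4)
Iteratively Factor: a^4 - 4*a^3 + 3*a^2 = (a - 3)*(a^3 - a^2) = a*(a - 3)*(a^2 - a) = a^2*(a - 3)*(a - 1)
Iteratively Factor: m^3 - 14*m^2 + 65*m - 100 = (m - 4)*(m^2 - 10*m + 25) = (m - 5)*(m - 4)*(m - 5)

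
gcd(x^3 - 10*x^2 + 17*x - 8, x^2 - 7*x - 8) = x - 8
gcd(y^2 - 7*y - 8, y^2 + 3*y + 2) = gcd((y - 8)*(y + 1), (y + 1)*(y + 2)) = y + 1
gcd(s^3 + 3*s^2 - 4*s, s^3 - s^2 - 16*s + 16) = s^2 + 3*s - 4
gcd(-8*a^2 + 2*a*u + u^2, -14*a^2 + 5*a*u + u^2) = -2*a + u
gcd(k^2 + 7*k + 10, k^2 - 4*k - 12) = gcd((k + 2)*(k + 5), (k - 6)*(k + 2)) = k + 2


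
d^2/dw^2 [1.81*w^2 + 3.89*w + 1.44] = 3.62000000000000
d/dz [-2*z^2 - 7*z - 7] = -4*z - 7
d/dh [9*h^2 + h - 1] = 18*h + 1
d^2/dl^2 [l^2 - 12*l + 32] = 2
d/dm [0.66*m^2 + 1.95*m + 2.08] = 1.32*m + 1.95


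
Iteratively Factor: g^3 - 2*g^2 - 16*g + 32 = (g + 4)*(g^2 - 6*g + 8) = (g - 2)*(g + 4)*(g - 4)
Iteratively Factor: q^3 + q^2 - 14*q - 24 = (q + 2)*(q^2 - q - 12) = (q - 4)*(q + 2)*(q + 3)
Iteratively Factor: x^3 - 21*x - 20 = (x - 5)*(x^2 + 5*x + 4) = (x - 5)*(x + 4)*(x + 1)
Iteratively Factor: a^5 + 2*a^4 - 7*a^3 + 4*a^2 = (a - 1)*(a^4 + 3*a^3 - 4*a^2) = a*(a - 1)*(a^3 + 3*a^2 - 4*a) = a*(a - 1)*(a + 4)*(a^2 - a) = a*(a - 1)^2*(a + 4)*(a)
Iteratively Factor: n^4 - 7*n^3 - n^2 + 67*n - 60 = (n - 1)*(n^3 - 6*n^2 - 7*n + 60) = (n - 5)*(n - 1)*(n^2 - n - 12) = (n - 5)*(n - 4)*(n - 1)*(n + 3)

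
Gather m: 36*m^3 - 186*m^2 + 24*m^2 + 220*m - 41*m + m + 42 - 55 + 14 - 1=36*m^3 - 162*m^2 + 180*m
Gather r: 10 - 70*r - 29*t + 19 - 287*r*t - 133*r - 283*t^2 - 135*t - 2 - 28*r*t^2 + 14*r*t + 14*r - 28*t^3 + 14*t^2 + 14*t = r*(-28*t^2 - 273*t - 189) - 28*t^3 - 269*t^2 - 150*t + 27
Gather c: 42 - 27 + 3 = 18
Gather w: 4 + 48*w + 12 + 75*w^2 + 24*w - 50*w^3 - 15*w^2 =-50*w^3 + 60*w^2 + 72*w + 16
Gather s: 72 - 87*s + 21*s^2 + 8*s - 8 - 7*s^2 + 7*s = 14*s^2 - 72*s + 64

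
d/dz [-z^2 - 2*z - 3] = -2*z - 2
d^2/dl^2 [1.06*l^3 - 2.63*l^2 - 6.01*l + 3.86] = 6.36*l - 5.26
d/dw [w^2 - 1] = 2*w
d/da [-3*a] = -3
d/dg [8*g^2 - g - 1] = 16*g - 1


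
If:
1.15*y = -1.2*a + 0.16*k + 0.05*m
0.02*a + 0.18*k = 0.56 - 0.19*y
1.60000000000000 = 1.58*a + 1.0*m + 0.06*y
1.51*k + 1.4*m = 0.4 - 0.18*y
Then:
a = 6.46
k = 8.62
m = -8.26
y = -5.90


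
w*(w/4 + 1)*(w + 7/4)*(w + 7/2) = w^4/4 + 37*w^3/16 + 217*w^2/32 + 49*w/8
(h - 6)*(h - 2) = h^2 - 8*h + 12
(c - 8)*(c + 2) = c^2 - 6*c - 16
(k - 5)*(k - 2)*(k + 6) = k^3 - k^2 - 32*k + 60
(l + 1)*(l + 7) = l^2 + 8*l + 7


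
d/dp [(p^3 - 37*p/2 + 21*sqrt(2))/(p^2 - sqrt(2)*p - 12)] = ((37 - 6*p^2)*(-p^2 + sqrt(2)*p + 12) - (2*p - sqrt(2))*(2*p^3 - 37*p + 42*sqrt(2)))/(2*(-p^2 + sqrt(2)*p + 12)^2)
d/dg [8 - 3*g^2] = -6*g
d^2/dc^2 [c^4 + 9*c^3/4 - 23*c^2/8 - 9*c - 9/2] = 12*c^2 + 27*c/2 - 23/4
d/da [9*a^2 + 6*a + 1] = 18*a + 6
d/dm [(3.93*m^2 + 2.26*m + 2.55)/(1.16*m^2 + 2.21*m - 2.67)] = (6.0637*m^2 - 26.9022*m - 11.6697)/(1.3456*m^4 + 5.1272*m^3 - 1.3103*m^2 - 11.8014*m + 7.1289)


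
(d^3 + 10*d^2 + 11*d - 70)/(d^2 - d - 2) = (d^2 + 12*d + 35)/(d + 1)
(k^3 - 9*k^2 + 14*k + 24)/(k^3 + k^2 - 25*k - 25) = (k^2 - 10*k + 24)/(k^2 - 25)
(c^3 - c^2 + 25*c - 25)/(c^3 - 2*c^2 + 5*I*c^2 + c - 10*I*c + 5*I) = (c - 5*I)/(c - 1)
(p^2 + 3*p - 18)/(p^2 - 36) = (p - 3)/(p - 6)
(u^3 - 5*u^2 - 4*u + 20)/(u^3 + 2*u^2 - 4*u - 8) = (u - 5)/(u + 2)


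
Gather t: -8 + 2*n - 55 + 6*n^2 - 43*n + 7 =6*n^2 - 41*n - 56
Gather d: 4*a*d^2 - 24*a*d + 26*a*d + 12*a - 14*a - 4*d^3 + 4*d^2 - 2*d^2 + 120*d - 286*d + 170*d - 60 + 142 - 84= -2*a - 4*d^3 + d^2*(4*a + 2) + d*(2*a + 4) - 2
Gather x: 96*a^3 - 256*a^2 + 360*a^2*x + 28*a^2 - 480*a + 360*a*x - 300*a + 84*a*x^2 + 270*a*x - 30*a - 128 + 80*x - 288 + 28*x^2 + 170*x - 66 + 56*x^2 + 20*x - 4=96*a^3 - 228*a^2 - 810*a + x^2*(84*a + 84) + x*(360*a^2 + 630*a + 270) - 486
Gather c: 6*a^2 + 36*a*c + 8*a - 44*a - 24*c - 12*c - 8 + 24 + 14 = 6*a^2 - 36*a + c*(36*a - 36) + 30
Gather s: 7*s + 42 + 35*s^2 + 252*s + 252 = 35*s^2 + 259*s + 294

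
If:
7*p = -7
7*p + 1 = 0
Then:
No Solution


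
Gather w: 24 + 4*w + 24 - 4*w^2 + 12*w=-4*w^2 + 16*w + 48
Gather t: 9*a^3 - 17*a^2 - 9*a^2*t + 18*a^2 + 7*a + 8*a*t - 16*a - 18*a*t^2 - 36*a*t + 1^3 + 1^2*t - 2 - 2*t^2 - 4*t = 9*a^3 + a^2 - 9*a + t^2*(-18*a - 2) + t*(-9*a^2 - 28*a - 3) - 1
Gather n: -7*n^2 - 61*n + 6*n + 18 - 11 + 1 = -7*n^2 - 55*n + 8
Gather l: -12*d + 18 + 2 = 20 - 12*d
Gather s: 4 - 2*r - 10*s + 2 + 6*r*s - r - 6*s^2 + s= -3*r - 6*s^2 + s*(6*r - 9) + 6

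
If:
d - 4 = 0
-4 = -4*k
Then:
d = 4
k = 1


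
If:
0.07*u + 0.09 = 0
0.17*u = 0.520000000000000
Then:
No Solution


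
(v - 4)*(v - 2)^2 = v^3 - 8*v^2 + 20*v - 16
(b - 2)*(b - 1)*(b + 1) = b^3 - 2*b^2 - b + 2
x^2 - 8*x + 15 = (x - 5)*(x - 3)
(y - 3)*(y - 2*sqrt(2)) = y^2 - 3*y - 2*sqrt(2)*y + 6*sqrt(2)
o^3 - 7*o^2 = o^2*(o - 7)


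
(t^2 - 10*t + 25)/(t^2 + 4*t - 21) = (t^2 - 10*t + 25)/(t^2 + 4*t - 21)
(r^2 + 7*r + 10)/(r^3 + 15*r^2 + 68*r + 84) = (r + 5)/(r^2 + 13*r + 42)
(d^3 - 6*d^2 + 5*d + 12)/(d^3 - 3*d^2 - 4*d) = (d - 3)/d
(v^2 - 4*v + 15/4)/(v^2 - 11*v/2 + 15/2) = (v - 3/2)/(v - 3)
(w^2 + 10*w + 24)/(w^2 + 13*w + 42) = (w + 4)/(w + 7)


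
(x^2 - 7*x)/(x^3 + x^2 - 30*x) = (x - 7)/(x^2 + x - 30)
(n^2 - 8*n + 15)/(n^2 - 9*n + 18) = (n - 5)/(n - 6)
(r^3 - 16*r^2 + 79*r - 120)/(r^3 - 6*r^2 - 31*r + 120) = (r - 5)/(r + 5)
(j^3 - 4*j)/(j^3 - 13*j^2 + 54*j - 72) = j*(j^2 - 4)/(j^3 - 13*j^2 + 54*j - 72)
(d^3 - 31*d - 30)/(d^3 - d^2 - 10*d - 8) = (d^2 - d - 30)/(d^2 - 2*d - 8)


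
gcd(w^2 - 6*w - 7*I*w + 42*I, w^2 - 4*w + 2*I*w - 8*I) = 1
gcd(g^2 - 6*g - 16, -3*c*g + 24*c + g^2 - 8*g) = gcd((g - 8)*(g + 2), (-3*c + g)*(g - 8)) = g - 8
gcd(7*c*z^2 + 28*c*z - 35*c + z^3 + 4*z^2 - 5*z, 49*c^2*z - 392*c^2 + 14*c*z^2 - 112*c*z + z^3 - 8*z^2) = 7*c + z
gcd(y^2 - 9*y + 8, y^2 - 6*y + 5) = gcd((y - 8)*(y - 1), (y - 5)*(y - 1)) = y - 1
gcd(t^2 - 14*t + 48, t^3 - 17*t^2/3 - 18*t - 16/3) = t - 8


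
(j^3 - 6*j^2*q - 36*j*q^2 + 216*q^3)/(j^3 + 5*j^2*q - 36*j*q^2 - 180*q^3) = (j - 6*q)/(j + 5*q)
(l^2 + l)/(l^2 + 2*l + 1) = l/(l + 1)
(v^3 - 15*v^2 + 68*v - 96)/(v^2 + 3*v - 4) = (v^3 - 15*v^2 + 68*v - 96)/(v^2 + 3*v - 4)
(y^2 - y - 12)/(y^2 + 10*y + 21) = (y - 4)/(y + 7)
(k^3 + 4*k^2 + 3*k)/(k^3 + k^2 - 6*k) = (k + 1)/(k - 2)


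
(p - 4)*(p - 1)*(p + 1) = p^3 - 4*p^2 - p + 4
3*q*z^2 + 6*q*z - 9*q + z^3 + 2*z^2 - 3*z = (3*q + z)*(z - 1)*(z + 3)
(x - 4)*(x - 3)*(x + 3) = x^3 - 4*x^2 - 9*x + 36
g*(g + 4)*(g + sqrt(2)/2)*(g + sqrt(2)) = g^4 + 3*sqrt(2)*g^3/2 + 4*g^3 + g^2 + 6*sqrt(2)*g^2 + 4*g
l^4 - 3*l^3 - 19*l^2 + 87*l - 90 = (l - 3)^2*(l - 2)*(l + 5)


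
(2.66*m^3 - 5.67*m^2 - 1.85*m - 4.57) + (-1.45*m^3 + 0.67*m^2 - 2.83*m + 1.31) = 1.21*m^3 - 5.0*m^2 - 4.68*m - 3.26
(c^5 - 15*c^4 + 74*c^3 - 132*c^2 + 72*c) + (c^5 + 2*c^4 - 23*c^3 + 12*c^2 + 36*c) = 2*c^5 - 13*c^4 + 51*c^3 - 120*c^2 + 108*c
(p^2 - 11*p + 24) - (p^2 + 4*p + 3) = 21 - 15*p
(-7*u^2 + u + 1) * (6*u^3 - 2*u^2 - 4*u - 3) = -42*u^5 + 20*u^4 + 32*u^3 + 15*u^2 - 7*u - 3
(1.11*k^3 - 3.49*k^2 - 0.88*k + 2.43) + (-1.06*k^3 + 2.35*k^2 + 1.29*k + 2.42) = 0.05*k^3 - 1.14*k^2 + 0.41*k + 4.85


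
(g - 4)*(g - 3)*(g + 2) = g^3 - 5*g^2 - 2*g + 24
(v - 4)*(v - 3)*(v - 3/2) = v^3 - 17*v^2/2 + 45*v/2 - 18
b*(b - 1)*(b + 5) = b^3 + 4*b^2 - 5*b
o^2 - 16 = (o - 4)*(o + 4)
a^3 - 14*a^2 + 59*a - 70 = (a - 7)*(a - 5)*(a - 2)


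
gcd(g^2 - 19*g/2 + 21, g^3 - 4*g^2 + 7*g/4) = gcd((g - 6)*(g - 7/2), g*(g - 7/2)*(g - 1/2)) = g - 7/2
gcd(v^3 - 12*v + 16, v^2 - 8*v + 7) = 1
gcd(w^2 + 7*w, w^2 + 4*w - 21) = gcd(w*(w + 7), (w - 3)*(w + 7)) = w + 7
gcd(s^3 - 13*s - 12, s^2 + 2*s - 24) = s - 4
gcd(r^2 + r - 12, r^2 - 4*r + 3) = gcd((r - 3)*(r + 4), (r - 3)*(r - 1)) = r - 3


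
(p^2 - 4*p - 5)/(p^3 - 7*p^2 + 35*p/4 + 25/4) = 4*(p + 1)/(4*p^2 - 8*p - 5)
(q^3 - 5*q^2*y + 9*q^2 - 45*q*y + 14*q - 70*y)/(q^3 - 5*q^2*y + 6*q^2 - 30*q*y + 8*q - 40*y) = (q + 7)/(q + 4)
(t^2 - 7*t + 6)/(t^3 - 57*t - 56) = (-t^2 + 7*t - 6)/(-t^3 + 57*t + 56)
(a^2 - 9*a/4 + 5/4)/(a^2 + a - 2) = (a - 5/4)/(a + 2)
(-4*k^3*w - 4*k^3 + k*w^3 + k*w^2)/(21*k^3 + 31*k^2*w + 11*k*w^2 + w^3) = k*(-4*k^2*w - 4*k^2 + w^3 + w^2)/(21*k^3 + 31*k^2*w + 11*k*w^2 + w^3)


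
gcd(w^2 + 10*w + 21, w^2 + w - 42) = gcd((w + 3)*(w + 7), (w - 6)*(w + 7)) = w + 7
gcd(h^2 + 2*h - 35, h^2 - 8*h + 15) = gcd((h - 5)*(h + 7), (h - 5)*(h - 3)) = h - 5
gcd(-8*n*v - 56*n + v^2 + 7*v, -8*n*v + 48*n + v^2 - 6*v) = -8*n + v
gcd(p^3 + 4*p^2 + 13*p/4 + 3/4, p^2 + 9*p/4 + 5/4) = 1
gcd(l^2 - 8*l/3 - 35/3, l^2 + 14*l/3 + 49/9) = l + 7/3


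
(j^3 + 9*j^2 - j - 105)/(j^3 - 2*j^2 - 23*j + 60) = (j + 7)/(j - 4)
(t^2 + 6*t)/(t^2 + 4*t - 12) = t/(t - 2)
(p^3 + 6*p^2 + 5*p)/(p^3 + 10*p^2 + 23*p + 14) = p*(p + 5)/(p^2 + 9*p + 14)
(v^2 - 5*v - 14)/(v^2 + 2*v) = (v - 7)/v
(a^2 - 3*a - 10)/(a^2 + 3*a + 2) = (a - 5)/(a + 1)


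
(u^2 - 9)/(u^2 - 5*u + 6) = (u + 3)/(u - 2)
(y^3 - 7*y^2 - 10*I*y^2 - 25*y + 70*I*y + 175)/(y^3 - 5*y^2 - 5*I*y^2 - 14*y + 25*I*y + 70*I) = (y - 5*I)/(y + 2)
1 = 1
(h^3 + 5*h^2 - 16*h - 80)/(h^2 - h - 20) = (h^2 + h - 20)/(h - 5)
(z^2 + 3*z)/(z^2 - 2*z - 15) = z/(z - 5)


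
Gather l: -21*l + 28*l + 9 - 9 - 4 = 7*l - 4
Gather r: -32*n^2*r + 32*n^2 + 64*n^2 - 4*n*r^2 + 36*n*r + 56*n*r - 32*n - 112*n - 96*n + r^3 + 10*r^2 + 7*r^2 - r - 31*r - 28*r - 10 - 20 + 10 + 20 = 96*n^2 - 240*n + r^3 + r^2*(17 - 4*n) + r*(-32*n^2 + 92*n - 60)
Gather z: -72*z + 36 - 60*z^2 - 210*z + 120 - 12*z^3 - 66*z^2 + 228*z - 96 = -12*z^3 - 126*z^2 - 54*z + 60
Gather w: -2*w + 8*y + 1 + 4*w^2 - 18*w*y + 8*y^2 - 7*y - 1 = 4*w^2 + w*(-18*y - 2) + 8*y^2 + y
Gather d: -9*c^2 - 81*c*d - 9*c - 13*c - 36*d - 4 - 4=-9*c^2 - 22*c + d*(-81*c - 36) - 8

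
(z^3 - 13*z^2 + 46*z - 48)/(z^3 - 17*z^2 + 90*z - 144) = (z - 2)/(z - 6)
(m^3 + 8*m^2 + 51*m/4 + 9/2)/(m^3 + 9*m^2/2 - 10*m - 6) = (m + 3/2)/(m - 2)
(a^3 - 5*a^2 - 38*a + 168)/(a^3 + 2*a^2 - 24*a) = (a - 7)/a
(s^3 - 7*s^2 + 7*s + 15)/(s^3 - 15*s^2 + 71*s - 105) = (s + 1)/(s - 7)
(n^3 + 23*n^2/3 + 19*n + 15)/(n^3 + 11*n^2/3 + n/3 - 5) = (n + 3)/(n - 1)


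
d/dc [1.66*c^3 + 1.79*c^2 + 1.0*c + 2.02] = 4.98*c^2 + 3.58*c + 1.0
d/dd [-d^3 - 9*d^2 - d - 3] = -3*d^2 - 18*d - 1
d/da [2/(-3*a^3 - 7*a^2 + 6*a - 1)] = 2*(9*a^2 + 14*a - 6)/(3*a^3 + 7*a^2 - 6*a + 1)^2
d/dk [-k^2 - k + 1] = -2*k - 1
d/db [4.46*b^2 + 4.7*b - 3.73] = 8.92*b + 4.7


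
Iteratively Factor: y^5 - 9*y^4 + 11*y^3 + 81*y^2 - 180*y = (y + 3)*(y^4 - 12*y^3 + 47*y^2 - 60*y) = (y - 3)*(y + 3)*(y^3 - 9*y^2 + 20*y) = (y - 5)*(y - 3)*(y + 3)*(y^2 - 4*y) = y*(y - 5)*(y - 3)*(y + 3)*(y - 4)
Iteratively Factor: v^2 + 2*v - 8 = (v - 2)*(v + 4)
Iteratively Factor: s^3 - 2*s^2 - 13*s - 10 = (s + 1)*(s^2 - 3*s - 10) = (s + 1)*(s + 2)*(s - 5)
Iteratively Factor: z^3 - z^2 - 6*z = (z)*(z^2 - z - 6) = z*(z + 2)*(z - 3)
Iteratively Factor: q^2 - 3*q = (q)*(q - 3)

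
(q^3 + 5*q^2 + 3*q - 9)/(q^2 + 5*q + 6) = (q^2 + 2*q - 3)/(q + 2)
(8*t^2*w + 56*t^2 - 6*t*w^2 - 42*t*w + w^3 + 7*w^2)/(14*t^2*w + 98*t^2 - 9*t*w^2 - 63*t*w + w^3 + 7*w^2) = (4*t - w)/(7*t - w)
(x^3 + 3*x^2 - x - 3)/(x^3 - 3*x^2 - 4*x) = (x^2 + 2*x - 3)/(x*(x - 4))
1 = 1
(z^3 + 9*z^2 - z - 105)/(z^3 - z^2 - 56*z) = (z^2 + 2*z - 15)/(z*(z - 8))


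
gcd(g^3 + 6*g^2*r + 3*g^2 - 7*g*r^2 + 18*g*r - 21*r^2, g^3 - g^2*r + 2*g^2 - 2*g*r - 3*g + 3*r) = -g^2 + g*r - 3*g + 3*r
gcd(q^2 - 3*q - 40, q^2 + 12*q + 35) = q + 5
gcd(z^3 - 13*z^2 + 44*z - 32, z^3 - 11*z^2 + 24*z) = z - 8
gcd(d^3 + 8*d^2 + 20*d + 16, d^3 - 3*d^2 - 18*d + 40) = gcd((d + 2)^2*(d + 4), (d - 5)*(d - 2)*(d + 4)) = d + 4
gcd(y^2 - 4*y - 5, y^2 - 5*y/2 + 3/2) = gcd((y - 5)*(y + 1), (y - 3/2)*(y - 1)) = 1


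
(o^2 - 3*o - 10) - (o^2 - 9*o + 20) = 6*o - 30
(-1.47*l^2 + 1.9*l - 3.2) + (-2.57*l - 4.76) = -1.47*l^2 - 0.67*l - 7.96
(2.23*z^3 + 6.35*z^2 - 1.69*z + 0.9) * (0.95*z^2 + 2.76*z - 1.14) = 2.1185*z^5 + 12.1873*z^4 + 13.3783*z^3 - 11.0484*z^2 + 4.4106*z - 1.026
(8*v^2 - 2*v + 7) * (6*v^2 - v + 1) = 48*v^4 - 20*v^3 + 52*v^2 - 9*v + 7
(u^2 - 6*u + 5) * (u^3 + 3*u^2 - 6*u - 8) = u^5 - 3*u^4 - 19*u^3 + 43*u^2 + 18*u - 40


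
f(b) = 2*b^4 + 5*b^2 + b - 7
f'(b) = 8*b^3 + 10*b + 1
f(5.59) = 2107.72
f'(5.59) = 1454.32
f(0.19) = -6.63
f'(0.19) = 2.95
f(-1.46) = 11.29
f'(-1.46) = -38.50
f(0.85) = -1.49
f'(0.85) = 14.41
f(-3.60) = 390.12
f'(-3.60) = -408.25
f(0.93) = -0.25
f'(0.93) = 16.73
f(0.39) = -5.80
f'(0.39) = 5.37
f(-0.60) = -5.54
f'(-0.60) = -6.73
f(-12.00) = 42173.00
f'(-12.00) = -13943.00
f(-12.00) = 42173.00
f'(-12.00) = -13943.00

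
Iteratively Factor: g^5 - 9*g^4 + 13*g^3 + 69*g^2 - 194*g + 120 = (g - 5)*(g^4 - 4*g^3 - 7*g^2 + 34*g - 24) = (g - 5)*(g + 3)*(g^3 - 7*g^2 + 14*g - 8) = (g - 5)*(g - 1)*(g + 3)*(g^2 - 6*g + 8) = (g - 5)*(g - 4)*(g - 1)*(g + 3)*(g - 2)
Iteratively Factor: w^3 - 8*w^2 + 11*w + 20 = (w + 1)*(w^2 - 9*w + 20) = (w - 5)*(w + 1)*(w - 4)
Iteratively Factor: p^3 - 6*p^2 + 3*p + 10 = (p - 2)*(p^2 - 4*p - 5) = (p - 2)*(p + 1)*(p - 5)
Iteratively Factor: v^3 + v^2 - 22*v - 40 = (v - 5)*(v^2 + 6*v + 8) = (v - 5)*(v + 4)*(v + 2)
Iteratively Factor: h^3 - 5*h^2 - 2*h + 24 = (h - 4)*(h^2 - h - 6) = (h - 4)*(h + 2)*(h - 3)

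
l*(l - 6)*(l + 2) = l^3 - 4*l^2 - 12*l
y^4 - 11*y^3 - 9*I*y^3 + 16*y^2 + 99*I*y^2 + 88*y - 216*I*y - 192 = (y - 8)*(y - 3)*(y - 8*I)*(y - I)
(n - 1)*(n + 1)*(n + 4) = n^3 + 4*n^2 - n - 4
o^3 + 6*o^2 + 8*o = o*(o + 2)*(o + 4)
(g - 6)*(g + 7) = g^2 + g - 42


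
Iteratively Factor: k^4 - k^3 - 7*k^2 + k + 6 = (k + 2)*(k^3 - 3*k^2 - k + 3) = (k - 3)*(k + 2)*(k^2 - 1) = (k - 3)*(k - 1)*(k + 2)*(k + 1)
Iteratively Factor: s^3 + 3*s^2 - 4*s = (s)*(s^2 + 3*s - 4) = s*(s + 4)*(s - 1)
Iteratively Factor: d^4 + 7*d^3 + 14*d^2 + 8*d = (d + 4)*(d^3 + 3*d^2 + 2*d) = d*(d + 4)*(d^2 + 3*d + 2) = d*(d + 1)*(d + 4)*(d + 2)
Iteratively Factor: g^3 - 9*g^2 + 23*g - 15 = (g - 5)*(g^2 - 4*g + 3) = (g - 5)*(g - 1)*(g - 3)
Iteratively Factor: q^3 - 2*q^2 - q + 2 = (q - 2)*(q^2 - 1) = (q - 2)*(q + 1)*(q - 1)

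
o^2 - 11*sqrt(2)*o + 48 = (o - 8*sqrt(2))*(o - 3*sqrt(2))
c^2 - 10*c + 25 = (c - 5)^2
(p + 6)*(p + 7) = p^2 + 13*p + 42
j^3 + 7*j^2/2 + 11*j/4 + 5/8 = (j + 1/2)^2*(j + 5/2)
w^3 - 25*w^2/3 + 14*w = w*(w - 6)*(w - 7/3)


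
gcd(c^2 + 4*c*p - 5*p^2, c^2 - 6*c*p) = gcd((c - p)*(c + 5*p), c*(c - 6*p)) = 1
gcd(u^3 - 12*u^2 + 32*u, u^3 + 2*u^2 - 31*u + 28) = u - 4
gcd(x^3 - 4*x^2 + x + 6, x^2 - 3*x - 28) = 1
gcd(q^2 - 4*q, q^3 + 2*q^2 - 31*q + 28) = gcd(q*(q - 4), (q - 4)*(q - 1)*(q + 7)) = q - 4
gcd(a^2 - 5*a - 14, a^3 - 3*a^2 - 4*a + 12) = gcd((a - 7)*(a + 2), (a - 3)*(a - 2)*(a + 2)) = a + 2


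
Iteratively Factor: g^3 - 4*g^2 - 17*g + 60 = (g - 3)*(g^2 - g - 20) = (g - 5)*(g - 3)*(g + 4)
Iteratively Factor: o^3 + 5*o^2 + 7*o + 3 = (o + 1)*(o^2 + 4*o + 3) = (o + 1)*(o + 3)*(o + 1)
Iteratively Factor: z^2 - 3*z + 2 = (z - 2)*(z - 1)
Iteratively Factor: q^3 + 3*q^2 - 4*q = (q)*(q^2 + 3*q - 4) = q*(q - 1)*(q + 4)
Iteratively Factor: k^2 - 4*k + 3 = (k - 1)*(k - 3)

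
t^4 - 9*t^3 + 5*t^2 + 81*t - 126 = (t - 7)*(t - 3)*(t - 2)*(t + 3)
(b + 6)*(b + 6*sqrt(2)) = b^2 + 6*b + 6*sqrt(2)*b + 36*sqrt(2)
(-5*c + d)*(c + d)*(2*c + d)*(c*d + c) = -10*c^4*d - 10*c^4 - 13*c^3*d^2 - 13*c^3*d - 2*c^2*d^3 - 2*c^2*d^2 + c*d^4 + c*d^3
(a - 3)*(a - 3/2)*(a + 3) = a^3 - 3*a^2/2 - 9*a + 27/2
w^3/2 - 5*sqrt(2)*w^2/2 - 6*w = w*(w/2 + sqrt(2)/2)*(w - 6*sqrt(2))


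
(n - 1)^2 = n^2 - 2*n + 1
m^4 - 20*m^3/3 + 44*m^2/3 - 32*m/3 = m*(m - 8/3)*(m - 2)^2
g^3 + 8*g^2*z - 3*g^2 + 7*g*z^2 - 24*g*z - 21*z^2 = (g - 3)*(g + z)*(g + 7*z)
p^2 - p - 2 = (p - 2)*(p + 1)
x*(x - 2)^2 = x^3 - 4*x^2 + 4*x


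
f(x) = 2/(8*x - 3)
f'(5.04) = -0.01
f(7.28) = 0.04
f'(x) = -16/(8*x - 3)^2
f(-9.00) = -0.03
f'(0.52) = -11.89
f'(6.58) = -0.01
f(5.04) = 0.05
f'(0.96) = -0.73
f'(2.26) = -0.07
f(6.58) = 0.04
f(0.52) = 1.72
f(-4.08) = -0.06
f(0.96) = 0.43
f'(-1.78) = -0.05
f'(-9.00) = 0.00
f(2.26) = 0.13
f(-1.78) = -0.12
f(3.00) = 0.10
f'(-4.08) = -0.01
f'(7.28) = -0.01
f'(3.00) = -0.04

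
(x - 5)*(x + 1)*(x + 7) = x^3 + 3*x^2 - 33*x - 35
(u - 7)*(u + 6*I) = u^2 - 7*u + 6*I*u - 42*I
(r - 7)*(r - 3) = r^2 - 10*r + 21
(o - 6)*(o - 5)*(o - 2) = o^3 - 13*o^2 + 52*o - 60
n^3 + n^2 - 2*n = n*(n - 1)*(n + 2)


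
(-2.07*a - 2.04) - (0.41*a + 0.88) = -2.48*a - 2.92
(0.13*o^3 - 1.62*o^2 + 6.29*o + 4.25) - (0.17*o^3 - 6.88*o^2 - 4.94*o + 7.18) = -0.04*o^3 + 5.26*o^2 + 11.23*o - 2.93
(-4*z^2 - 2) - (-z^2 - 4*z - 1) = -3*z^2 + 4*z - 1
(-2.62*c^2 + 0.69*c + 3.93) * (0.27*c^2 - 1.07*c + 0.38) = -0.7074*c^4 + 2.9897*c^3 - 0.6728*c^2 - 3.9429*c + 1.4934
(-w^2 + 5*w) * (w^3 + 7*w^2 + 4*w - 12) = -w^5 - 2*w^4 + 31*w^3 + 32*w^2 - 60*w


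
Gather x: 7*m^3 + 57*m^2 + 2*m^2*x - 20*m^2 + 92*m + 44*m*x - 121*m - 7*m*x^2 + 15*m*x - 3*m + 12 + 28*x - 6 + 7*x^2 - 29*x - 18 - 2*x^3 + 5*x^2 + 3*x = 7*m^3 + 37*m^2 - 32*m - 2*x^3 + x^2*(12 - 7*m) + x*(2*m^2 + 59*m + 2) - 12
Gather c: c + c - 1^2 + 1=2*c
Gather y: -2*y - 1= -2*y - 1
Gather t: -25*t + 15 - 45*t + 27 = 42 - 70*t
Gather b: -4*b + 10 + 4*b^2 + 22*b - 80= 4*b^2 + 18*b - 70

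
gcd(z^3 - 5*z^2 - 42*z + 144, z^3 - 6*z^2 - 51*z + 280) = z - 8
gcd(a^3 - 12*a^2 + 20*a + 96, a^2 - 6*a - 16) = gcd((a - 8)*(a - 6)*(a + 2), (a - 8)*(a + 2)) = a^2 - 6*a - 16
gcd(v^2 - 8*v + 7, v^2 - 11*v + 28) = v - 7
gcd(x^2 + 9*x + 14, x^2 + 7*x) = x + 7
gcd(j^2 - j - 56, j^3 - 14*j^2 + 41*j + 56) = j - 8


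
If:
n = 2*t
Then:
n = 2*t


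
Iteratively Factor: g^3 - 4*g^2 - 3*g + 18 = (g - 3)*(g^2 - g - 6) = (g - 3)*(g + 2)*(g - 3)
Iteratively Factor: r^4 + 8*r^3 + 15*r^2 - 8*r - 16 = (r + 4)*(r^3 + 4*r^2 - r - 4) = (r + 1)*(r + 4)*(r^2 + 3*r - 4) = (r - 1)*(r + 1)*(r + 4)*(r + 4)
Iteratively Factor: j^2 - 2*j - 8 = (j + 2)*(j - 4)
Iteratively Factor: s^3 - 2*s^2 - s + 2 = (s - 2)*(s^2 - 1) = (s - 2)*(s - 1)*(s + 1)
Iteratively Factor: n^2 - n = (n)*(n - 1)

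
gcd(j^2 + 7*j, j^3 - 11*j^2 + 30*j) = j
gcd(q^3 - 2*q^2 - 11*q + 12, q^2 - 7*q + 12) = q - 4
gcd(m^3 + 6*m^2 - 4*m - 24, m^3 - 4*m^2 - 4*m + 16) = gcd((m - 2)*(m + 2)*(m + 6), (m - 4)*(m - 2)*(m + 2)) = m^2 - 4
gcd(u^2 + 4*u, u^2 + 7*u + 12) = u + 4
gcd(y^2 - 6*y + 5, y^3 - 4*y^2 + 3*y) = y - 1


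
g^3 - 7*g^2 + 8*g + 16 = (g - 4)^2*(g + 1)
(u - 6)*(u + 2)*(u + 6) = u^3 + 2*u^2 - 36*u - 72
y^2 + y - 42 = (y - 6)*(y + 7)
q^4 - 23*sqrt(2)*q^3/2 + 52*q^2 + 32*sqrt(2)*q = q*(q - 8*sqrt(2))*(q - 4*sqrt(2))*(q + sqrt(2)/2)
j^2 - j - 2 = (j - 2)*(j + 1)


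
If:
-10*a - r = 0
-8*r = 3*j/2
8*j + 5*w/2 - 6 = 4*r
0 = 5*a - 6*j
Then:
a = 0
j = 0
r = 0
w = 12/5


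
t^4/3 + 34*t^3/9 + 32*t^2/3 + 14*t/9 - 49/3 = (t/3 + 1)*(t - 1)*(t + 7/3)*(t + 7)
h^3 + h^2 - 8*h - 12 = (h - 3)*(h + 2)^2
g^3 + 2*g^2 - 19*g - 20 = (g - 4)*(g + 1)*(g + 5)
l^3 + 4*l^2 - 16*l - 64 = (l - 4)*(l + 4)^2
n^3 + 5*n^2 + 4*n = n*(n + 1)*(n + 4)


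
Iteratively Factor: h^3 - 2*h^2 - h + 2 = (h + 1)*(h^2 - 3*h + 2) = (h - 1)*(h + 1)*(h - 2)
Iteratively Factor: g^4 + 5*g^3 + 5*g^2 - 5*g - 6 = (g - 1)*(g^3 + 6*g^2 + 11*g + 6) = (g - 1)*(g + 3)*(g^2 + 3*g + 2) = (g - 1)*(g + 2)*(g + 3)*(g + 1)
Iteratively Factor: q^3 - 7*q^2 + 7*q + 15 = (q - 3)*(q^2 - 4*q - 5) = (q - 3)*(q + 1)*(q - 5)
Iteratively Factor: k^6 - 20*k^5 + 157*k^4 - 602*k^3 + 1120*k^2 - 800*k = (k)*(k^5 - 20*k^4 + 157*k^3 - 602*k^2 + 1120*k - 800) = k*(k - 4)*(k^4 - 16*k^3 + 93*k^2 - 230*k + 200) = k*(k - 4)^2*(k^3 - 12*k^2 + 45*k - 50) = k*(k - 5)*(k - 4)^2*(k^2 - 7*k + 10) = k*(k - 5)^2*(k - 4)^2*(k - 2)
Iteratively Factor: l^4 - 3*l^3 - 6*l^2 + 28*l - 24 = (l - 2)*(l^3 - l^2 - 8*l + 12) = (l - 2)*(l + 3)*(l^2 - 4*l + 4) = (l - 2)^2*(l + 3)*(l - 2)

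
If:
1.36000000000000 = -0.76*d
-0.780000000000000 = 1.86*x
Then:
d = -1.79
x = -0.42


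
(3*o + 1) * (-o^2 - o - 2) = -3*o^3 - 4*o^2 - 7*o - 2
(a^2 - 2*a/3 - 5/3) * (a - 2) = a^3 - 8*a^2/3 - a/3 + 10/3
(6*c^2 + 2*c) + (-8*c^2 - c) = -2*c^2 + c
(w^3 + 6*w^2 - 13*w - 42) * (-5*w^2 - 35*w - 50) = -5*w^5 - 65*w^4 - 195*w^3 + 365*w^2 + 2120*w + 2100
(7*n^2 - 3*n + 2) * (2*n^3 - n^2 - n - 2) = 14*n^5 - 13*n^4 - 13*n^2 + 4*n - 4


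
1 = 1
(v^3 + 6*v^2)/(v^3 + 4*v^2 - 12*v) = v/(v - 2)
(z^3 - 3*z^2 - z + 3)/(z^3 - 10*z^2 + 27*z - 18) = (z + 1)/(z - 6)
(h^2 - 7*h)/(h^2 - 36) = h*(h - 7)/(h^2 - 36)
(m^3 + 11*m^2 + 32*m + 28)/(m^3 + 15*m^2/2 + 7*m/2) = 2*(m^2 + 4*m + 4)/(m*(2*m + 1))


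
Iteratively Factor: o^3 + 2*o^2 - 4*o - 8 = (o - 2)*(o^2 + 4*o + 4) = (o - 2)*(o + 2)*(o + 2)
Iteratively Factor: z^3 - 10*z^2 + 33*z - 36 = (z - 3)*(z^2 - 7*z + 12) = (z - 3)^2*(z - 4)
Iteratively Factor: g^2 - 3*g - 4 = (g - 4)*(g + 1)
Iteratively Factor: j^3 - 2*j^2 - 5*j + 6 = (j - 1)*(j^2 - j - 6) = (j - 1)*(j + 2)*(j - 3)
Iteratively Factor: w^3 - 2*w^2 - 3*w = (w + 1)*(w^2 - 3*w) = w*(w + 1)*(w - 3)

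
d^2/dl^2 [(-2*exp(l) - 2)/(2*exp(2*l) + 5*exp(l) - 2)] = (-8*exp(4*l) - 12*exp(3*l) - 108*exp(2*l) - 102*exp(l) - 28)*exp(l)/(8*exp(6*l) + 60*exp(5*l) + 126*exp(4*l) + 5*exp(3*l) - 126*exp(2*l) + 60*exp(l) - 8)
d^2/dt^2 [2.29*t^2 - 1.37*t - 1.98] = 4.58000000000000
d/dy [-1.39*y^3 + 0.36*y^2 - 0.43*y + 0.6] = -4.17*y^2 + 0.72*y - 0.43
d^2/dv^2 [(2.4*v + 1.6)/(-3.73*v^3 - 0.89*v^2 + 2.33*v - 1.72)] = (-200.34576*v^5 - 314.93136*v^4 - 130.50272*v^3 + 260.59776*v^2 + 103.5408*v - 31.7104)/(51.895117*v^9 + 37.147443*v^8 - 88.387572*v^7 + 26.086127*v^6 + 89.471916*v^5 - 71.107689*v^4 - 0.945425000000006*v^3 + 35.912052*v^2 - 20.679216*v + 5.088448)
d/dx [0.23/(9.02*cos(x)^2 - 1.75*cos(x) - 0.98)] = (4.1492*cos(x) - 0.4025)*sin(x)/(-9.02*cos(x)^2 + 1.75*cos(x) + 0.98)^2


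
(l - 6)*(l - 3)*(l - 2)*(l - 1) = l^4 - 12*l^3 + 47*l^2 - 72*l + 36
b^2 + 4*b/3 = b*(b + 4/3)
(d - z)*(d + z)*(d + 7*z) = d^3 + 7*d^2*z - d*z^2 - 7*z^3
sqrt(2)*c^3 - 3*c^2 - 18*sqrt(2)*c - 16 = (c - 4*sqrt(2))*(c + 2*sqrt(2))*(sqrt(2)*c + 1)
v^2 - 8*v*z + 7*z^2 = (v - 7*z)*(v - z)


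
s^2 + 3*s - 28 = (s - 4)*(s + 7)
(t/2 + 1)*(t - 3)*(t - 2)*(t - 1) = t^4/2 - 2*t^3 - t^2/2 + 8*t - 6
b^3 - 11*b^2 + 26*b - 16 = (b - 8)*(b - 2)*(b - 1)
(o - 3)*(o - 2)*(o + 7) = o^3 + 2*o^2 - 29*o + 42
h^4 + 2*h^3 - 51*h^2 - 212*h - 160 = (h - 8)*(h + 1)*(h + 4)*(h + 5)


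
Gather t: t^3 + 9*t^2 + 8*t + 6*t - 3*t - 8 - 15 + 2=t^3 + 9*t^2 + 11*t - 21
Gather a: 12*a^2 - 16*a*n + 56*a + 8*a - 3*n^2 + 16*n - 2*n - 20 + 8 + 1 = 12*a^2 + a*(64 - 16*n) - 3*n^2 + 14*n - 11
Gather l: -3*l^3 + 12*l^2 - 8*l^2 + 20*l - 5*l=-3*l^3 + 4*l^2 + 15*l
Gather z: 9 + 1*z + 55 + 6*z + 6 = 7*z + 70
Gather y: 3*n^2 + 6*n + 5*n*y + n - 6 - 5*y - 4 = 3*n^2 + 7*n + y*(5*n - 5) - 10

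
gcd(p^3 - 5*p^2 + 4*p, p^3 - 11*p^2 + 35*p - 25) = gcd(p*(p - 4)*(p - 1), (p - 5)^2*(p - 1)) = p - 1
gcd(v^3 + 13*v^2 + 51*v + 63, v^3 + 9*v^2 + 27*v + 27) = v^2 + 6*v + 9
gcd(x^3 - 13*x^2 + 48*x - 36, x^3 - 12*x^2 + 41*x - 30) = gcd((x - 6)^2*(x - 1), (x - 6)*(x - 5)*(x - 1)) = x^2 - 7*x + 6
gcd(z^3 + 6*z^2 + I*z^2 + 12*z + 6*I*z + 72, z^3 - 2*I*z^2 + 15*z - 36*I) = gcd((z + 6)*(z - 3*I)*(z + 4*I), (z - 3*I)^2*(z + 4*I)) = z^2 + I*z + 12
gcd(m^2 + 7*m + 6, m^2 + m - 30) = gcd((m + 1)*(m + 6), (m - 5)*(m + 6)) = m + 6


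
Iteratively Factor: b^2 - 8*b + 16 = (b - 4)*(b - 4)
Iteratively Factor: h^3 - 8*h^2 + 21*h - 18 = (h - 3)*(h^2 - 5*h + 6) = (h - 3)^2*(h - 2)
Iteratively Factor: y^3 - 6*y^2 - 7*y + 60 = (y - 5)*(y^2 - y - 12) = (y - 5)*(y + 3)*(y - 4)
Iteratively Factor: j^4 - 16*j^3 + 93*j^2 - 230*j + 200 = (j - 4)*(j^3 - 12*j^2 + 45*j - 50) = (j - 5)*(j - 4)*(j^2 - 7*j + 10) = (j - 5)^2*(j - 4)*(j - 2)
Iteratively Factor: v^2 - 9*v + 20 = (v - 4)*(v - 5)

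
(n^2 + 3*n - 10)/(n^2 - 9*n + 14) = (n + 5)/(n - 7)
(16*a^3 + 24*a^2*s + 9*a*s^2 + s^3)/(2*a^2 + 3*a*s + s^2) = (16*a^2 + 8*a*s + s^2)/(2*a + s)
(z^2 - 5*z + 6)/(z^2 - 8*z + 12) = (z - 3)/(z - 6)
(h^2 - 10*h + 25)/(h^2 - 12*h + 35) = (h - 5)/(h - 7)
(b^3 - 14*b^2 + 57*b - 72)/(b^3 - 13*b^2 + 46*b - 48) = (b - 3)/(b - 2)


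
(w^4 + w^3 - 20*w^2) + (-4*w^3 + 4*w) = w^4 - 3*w^3 - 20*w^2 + 4*w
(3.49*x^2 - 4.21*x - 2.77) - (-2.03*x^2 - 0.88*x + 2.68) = 5.52*x^2 - 3.33*x - 5.45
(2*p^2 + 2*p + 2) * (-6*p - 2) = -12*p^3 - 16*p^2 - 16*p - 4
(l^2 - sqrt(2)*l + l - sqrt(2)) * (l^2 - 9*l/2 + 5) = l^4 - 7*l^3/2 - sqrt(2)*l^3 + l^2/2 + 7*sqrt(2)*l^2/2 - sqrt(2)*l/2 + 5*l - 5*sqrt(2)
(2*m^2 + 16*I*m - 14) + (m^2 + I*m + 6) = 3*m^2 + 17*I*m - 8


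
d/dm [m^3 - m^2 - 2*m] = 3*m^2 - 2*m - 2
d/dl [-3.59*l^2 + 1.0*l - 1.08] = 1.0 - 7.18*l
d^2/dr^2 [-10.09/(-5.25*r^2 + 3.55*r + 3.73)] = (556.21125*r^2 - 376.10475*r - 10.09*(10.5*r - 3.55)*(21.0*r - 7.1) - 395.17485)/(-5.25*r^2 + 3.55*r + 3.73)^3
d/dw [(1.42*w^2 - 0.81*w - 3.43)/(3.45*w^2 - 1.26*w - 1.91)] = (1.0053*w^2 + 18.2426*w - 2.7747)/(11.9025*w^4 - 8.694*w^3 - 11.5914*w^2 + 4.8132*w + 3.6481)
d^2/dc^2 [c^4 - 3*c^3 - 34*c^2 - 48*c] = 12*c^2 - 18*c - 68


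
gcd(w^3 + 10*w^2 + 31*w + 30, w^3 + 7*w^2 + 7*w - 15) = w^2 + 8*w + 15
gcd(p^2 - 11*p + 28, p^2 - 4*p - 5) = 1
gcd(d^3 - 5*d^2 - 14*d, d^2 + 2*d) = d^2 + 2*d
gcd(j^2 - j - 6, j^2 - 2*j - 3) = j - 3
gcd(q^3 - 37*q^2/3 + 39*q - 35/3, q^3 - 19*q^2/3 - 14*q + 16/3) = q - 1/3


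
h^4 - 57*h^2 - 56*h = h*(h - 8)*(h + 1)*(h + 7)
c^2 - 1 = (c - 1)*(c + 1)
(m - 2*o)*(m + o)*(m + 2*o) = m^3 + m^2*o - 4*m*o^2 - 4*o^3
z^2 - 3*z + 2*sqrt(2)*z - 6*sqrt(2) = (z - 3)*(z + 2*sqrt(2))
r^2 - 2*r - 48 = (r - 8)*(r + 6)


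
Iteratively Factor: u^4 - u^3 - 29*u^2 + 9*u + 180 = (u - 5)*(u^3 + 4*u^2 - 9*u - 36) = (u - 5)*(u - 3)*(u^2 + 7*u + 12) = (u - 5)*(u - 3)*(u + 3)*(u + 4)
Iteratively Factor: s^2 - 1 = (s + 1)*(s - 1)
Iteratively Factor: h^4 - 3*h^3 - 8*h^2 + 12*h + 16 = (h - 2)*(h^3 - h^2 - 10*h - 8) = (h - 2)*(h + 2)*(h^2 - 3*h - 4) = (h - 4)*(h - 2)*(h + 2)*(h + 1)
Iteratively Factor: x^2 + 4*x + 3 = (x + 1)*(x + 3)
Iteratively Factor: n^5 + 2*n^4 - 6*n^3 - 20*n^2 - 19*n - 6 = (n + 1)*(n^4 + n^3 - 7*n^2 - 13*n - 6) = (n + 1)^2*(n^3 - 7*n - 6) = (n - 3)*(n + 1)^2*(n^2 + 3*n + 2) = (n - 3)*(n + 1)^2*(n + 2)*(n + 1)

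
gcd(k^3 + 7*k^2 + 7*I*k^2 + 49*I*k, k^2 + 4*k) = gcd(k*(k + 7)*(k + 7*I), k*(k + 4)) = k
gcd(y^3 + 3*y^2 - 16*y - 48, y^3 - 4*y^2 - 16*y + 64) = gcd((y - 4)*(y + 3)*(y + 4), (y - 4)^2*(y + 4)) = y^2 - 16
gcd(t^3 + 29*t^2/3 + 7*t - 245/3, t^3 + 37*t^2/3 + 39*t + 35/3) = t^2 + 12*t + 35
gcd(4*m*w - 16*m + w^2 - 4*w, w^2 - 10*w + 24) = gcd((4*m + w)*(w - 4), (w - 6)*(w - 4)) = w - 4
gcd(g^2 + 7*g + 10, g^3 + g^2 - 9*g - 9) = 1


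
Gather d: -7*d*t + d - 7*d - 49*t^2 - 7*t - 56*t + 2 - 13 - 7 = d*(-7*t - 6) - 49*t^2 - 63*t - 18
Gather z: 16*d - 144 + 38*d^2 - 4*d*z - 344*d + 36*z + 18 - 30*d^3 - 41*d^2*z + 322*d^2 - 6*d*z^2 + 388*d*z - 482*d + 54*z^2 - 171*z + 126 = -30*d^3 + 360*d^2 - 810*d + z^2*(54 - 6*d) + z*(-41*d^2 + 384*d - 135)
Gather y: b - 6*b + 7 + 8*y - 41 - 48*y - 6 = -5*b - 40*y - 40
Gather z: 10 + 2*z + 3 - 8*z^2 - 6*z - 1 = -8*z^2 - 4*z + 12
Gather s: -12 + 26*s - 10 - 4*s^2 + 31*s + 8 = -4*s^2 + 57*s - 14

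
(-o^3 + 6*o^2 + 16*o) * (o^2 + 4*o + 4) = -o^5 + 2*o^4 + 36*o^3 + 88*o^2 + 64*o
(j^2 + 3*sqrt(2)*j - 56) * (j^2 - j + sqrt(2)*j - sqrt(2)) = j^4 - j^3 + 4*sqrt(2)*j^3 - 50*j^2 - 4*sqrt(2)*j^2 - 56*sqrt(2)*j + 50*j + 56*sqrt(2)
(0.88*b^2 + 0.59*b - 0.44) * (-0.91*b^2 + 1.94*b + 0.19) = -0.8008*b^4 + 1.1703*b^3 + 1.7122*b^2 - 0.7415*b - 0.0836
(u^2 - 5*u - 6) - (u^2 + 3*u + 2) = -8*u - 8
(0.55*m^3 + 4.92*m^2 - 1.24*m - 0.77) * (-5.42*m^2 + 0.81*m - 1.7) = -2.981*m^5 - 26.2209*m^4 + 9.771*m^3 - 5.195*m^2 + 1.4843*m + 1.309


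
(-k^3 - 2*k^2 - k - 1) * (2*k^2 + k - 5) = -2*k^5 - 5*k^4 + k^3 + 7*k^2 + 4*k + 5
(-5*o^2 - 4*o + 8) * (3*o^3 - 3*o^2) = -15*o^5 + 3*o^4 + 36*o^3 - 24*o^2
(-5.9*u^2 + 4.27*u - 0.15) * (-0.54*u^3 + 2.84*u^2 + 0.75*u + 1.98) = 3.186*u^5 - 19.0618*u^4 + 7.7828*u^3 - 8.9055*u^2 + 8.3421*u - 0.297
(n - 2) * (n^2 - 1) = n^3 - 2*n^2 - n + 2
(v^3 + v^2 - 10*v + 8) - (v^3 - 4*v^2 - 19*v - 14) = 5*v^2 + 9*v + 22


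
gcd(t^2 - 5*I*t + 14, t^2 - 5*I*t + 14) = t^2 - 5*I*t + 14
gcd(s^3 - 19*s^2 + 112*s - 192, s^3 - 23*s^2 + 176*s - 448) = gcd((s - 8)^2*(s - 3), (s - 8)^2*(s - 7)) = s^2 - 16*s + 64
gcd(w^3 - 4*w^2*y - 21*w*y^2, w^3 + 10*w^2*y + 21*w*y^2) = w^2 + 3*w*y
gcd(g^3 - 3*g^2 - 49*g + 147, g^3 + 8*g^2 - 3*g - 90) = g - 3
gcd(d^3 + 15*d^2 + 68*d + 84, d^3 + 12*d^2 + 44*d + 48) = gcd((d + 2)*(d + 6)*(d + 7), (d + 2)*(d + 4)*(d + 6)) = d^2 + 8*d + 12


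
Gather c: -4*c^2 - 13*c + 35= -4*c^2 - 13*c + 35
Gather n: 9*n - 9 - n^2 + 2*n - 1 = -n^2 + 11*n - 10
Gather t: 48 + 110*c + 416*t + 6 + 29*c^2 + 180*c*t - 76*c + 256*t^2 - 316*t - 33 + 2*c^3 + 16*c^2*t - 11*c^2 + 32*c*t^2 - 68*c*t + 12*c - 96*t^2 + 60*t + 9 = 2*c^3 + 18*c^2 + 46*c + t^2*(32*c + 160) + t*(16*c^2 + 112*c + 160) + 30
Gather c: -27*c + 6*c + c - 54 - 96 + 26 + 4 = -20*c - 120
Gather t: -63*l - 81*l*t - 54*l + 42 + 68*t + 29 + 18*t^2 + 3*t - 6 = -117*l + 18*t^2 + t*(71 - 81*l) + 65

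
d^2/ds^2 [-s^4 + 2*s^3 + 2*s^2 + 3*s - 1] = -12*s^2 + 12*s + 4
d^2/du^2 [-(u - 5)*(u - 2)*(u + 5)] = 4 - 6*u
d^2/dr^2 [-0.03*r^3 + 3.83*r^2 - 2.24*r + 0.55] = 7.66 - 0.18*r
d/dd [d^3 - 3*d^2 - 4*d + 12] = 3*d^2 - 6*d - 4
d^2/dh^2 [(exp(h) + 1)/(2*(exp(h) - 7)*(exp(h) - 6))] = (exp(4*h) + 17*exp(3*h) - 291*exp(2*h) + 547*exp(h) + 2310)*exp(h)/(2*(exp(6*h) - 39*exp(5*h) + 633*exp(4*h) - 5473*exp(3*h) + 26586*exp(2*h) - 68796*exp(h) + 74088))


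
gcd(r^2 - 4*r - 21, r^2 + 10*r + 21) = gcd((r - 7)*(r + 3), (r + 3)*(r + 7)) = r + 3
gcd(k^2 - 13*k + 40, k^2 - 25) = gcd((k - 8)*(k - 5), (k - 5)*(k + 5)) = k - 5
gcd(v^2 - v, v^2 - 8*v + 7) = v - 1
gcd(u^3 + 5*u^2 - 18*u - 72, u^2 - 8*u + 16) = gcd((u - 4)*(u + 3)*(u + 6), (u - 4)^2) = u - 4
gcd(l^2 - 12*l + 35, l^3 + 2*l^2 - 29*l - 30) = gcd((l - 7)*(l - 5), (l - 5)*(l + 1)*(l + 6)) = l - 5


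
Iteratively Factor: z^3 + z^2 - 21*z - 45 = (z + 3)*(z^2 - 2*z - 15) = (z + 3)^2*(z - 5)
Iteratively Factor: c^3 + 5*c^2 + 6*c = (c)*(c^2 + 5*c + 6) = c*(c + 3)*(c + 2)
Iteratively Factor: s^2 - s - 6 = (s - 3)*(s + 2)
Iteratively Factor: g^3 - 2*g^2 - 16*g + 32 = (g - 2)*(g^2 - 16) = (g - 2)*(g + 4)*(g - 4)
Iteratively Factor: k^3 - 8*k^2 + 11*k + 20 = (k + 1)*(k^2 - 9*k + 20) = (k - 5)*(k + 1)*(k - 4)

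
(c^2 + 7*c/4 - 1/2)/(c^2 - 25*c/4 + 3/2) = (c + 2)/(c - 6)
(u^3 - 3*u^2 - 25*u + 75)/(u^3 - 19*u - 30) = (u^2 + 2*u - 15)/(u^2 + 5*u + 6)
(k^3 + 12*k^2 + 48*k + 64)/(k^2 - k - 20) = (k^2 + 8*k + 16)/(k - 5)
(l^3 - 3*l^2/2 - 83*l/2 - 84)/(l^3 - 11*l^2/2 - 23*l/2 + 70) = (l^2 - 5*l - 24)/(l^2 - 9*l + 20)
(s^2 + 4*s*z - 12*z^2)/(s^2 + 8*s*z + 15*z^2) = (s^2 + 4*s*z - 12*z^2)/(s^2 + 8*s*z + 15*z^2)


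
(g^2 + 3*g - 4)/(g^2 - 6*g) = (g^2 + 3*g - 4)/(g*(g - 6))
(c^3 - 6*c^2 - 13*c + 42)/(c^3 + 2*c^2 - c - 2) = (c^3 - 6*c^2 - 13*c + 42)/(c^3 + 2*c^2 - c - 2)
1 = 1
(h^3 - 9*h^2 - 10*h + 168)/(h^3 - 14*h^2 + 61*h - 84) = (h^2 - 2*h - 24)/(h^2 - 7*h + 12)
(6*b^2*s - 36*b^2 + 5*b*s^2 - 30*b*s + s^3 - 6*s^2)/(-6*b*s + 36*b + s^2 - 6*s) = (6*b^2 + 5*b*s + s^2)/(-6*b + s)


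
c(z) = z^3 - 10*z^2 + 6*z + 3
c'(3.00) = -27.00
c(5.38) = -98.44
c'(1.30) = -14.93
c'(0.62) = -5.25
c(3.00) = -42.00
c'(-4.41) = 152.54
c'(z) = 3*z^2 - 20*z + 6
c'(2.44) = -24.94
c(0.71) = 2.58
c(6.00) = -105.00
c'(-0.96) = 27.96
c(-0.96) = -12.86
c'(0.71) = -6.69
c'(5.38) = -14.77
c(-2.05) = -59.94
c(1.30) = -3.90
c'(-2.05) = 59.61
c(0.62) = 3.11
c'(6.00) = -6.00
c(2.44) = -27.37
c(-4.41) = -303.71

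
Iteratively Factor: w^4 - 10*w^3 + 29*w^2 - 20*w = (w - 5)*(w^3 - 5*w^2 + 4*w) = (w - 5)*(w - 1)*(w^2 - 4*w) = (w - 5)*(w - 4)*(w - 1)*(w)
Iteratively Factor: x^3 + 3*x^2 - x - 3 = (x + 3)*(x^2 - 1) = (x - 1)*(x + 3)*(x + 1)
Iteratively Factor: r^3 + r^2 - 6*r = (r + 3)*(r^2 - 2*r) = (r - 2)*(r + 3)*(r)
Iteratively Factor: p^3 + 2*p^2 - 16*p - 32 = (p - 4)*(p^2 + 6*p + 8) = (p - 4)*(p + 2)*(p + 4)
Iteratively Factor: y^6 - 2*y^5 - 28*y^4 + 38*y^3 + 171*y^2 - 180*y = (y - 3)*(y^5 + y^4 - 25*y^3 - 37*y^2 + 60*y) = y*(y - 3)*(y^4 + y^3 - 25*y^2 - 37*y + 60) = y*(y - 3)*(y - 1)*(y^3 + 2*y^2 - 23*y - 60) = y*(y - 3)*(y - 1)*(y + 4)*(y^2 - 2*y - 15) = y*(y - 3)*(y - 1)*(y + 3)*(y + 4)*(y - 5)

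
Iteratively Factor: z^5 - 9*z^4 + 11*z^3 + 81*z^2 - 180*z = (z - 3)*(z^4 - 6*z^3 - 7*z^2 + 60*z) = (z - 3)*(z + 3)*(z^3 - 9*z^2 + 20*z) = z*(z - 3)*(z + 3)*(z^2 - 9*z + 20) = z*(z - 5)*(z - 3)*(z + 3)*(z - 4)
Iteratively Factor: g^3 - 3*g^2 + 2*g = (g)*(g^2 - 3*g + 2) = g*(g - 2)*(g - 1)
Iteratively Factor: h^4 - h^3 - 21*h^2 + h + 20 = (h + 4)*(h^3 - 5*h^2 - h + 5) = (h - 1)*(h + 4)*(h^2 - 4*h - 5) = (h - 1)*(h + 1)*(h + 4)*(h - 5)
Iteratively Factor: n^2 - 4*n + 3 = (n - 1)*(n - 3)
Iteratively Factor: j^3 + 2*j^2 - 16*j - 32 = (j - 4)*(j^2 + 6*j + 8) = (j - 4)*(j + 4)*(j + 2)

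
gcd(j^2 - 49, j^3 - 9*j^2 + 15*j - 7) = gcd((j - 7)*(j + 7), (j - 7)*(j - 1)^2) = j - 7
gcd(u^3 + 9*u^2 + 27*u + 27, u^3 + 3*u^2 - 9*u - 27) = u^2 + 6*u + 9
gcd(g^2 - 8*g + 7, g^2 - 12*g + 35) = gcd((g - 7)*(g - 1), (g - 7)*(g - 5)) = g - 7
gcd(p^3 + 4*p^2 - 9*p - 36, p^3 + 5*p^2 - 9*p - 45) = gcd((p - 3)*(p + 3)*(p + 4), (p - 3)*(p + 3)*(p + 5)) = p^2 - 9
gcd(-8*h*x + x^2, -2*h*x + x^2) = x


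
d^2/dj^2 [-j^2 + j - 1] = -2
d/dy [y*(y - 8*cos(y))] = 8*y*sin(y) + 2*y - 8*cos(y)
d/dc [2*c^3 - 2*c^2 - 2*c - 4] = 6*c^2 - 4*c - 2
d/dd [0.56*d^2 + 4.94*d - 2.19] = 1.12*d + 4.94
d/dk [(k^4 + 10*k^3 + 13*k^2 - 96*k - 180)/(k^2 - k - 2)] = (2*k^5 + 7*k^4 - 28*k^3 + 23*k^2 + 308*k + 12)/(k^4 - 2*k^3 - 3*k^2 + 4*k + 4)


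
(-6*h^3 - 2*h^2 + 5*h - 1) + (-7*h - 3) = -6*h^3 - 2*h^2 - 2*h - 4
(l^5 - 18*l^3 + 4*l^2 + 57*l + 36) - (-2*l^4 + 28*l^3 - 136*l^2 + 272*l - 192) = l^5 + 2*l^4 - 46*l^3 + 140*l^2 - 215*l + 228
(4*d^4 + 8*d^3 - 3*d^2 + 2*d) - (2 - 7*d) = 4*d^4 + 8*d^3 - 3*d^2 + 9*d - 2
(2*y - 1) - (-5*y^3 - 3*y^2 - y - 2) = 5*y^3 + 3*y^2 + 3*y + 1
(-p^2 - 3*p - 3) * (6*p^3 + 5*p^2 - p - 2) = -6*p^5 - 23*p^4 - 32*p^3 - 10*p^2 + 9*p + 6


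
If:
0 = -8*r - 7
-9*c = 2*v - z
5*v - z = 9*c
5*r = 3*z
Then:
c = -5/72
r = -7/8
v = -5/12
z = -35/24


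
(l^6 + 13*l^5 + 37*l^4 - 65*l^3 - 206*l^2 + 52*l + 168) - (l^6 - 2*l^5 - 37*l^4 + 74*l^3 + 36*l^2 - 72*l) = 15*l^5 + 74*l^4 - 139*l^3 - 242*l^2 + 124*l + 168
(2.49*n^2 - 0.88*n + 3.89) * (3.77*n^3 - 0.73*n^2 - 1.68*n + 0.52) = 9.3873*n^5 - 5.1353*n^4 + 11.1245*n^3 - 0.0665*n^2 - 6.9928*n + 2.0228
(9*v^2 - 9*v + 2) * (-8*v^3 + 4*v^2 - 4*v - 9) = -72*v^5 + 108*v^4 - 88*v^3 - 37*v^2 + 73*v - 18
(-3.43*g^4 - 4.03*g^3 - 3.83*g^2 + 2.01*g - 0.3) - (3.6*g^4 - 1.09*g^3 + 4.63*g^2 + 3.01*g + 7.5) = -7.03*g^4 - 2.94*g^3 - 8.46*g^2 - 1.0*g - 7.8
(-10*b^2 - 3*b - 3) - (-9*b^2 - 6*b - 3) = -b^2 + 3*b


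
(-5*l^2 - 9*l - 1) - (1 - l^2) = -4*l^2 - 9*l - 2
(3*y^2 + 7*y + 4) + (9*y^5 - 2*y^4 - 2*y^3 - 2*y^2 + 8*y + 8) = 9*y^5 - 2*y^4 - 2*y^3 + y^2 + 15*y + 12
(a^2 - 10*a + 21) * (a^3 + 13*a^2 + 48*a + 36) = a^5 + 3*a^4 - 61*a^3 - 171*a^2 + 648*a + 756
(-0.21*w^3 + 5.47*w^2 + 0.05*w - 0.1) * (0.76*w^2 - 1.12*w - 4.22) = -0.1596*w^5 + 4.3924*w^4 - 5.2022*w^3 - 23.2154*w^2 - 0.099*w + 0.422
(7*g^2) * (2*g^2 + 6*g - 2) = 14*g^4 + 42*g^3 - 14*g^2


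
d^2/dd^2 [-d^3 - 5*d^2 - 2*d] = -6*d - 10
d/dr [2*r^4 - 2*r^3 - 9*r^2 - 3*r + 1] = 8*r^3 - 6*r^2 - 18*r - 3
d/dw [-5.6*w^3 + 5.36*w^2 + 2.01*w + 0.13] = -16.8*w^2 + 10.72*w + 2.01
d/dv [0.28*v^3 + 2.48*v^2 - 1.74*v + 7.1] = 0.84*v^2 + 4.96*v - 1.74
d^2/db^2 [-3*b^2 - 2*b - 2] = -6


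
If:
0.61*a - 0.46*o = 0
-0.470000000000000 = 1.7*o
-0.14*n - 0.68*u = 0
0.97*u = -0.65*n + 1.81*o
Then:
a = -0.21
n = -1.11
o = -0.28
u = 0.23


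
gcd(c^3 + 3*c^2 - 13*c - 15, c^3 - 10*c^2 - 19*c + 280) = c + 5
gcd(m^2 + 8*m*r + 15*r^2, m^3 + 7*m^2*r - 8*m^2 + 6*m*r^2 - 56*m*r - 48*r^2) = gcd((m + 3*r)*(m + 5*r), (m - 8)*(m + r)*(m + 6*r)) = 1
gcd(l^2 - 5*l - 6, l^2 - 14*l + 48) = l - 6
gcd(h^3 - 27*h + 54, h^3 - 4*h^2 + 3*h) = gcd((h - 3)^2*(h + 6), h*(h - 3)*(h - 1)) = h - 3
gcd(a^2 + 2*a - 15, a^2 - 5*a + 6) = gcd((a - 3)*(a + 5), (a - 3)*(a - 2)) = a - 3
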